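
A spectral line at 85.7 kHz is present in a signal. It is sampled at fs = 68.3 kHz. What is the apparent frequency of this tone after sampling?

85.7 kHz mod fs = 17.4 kHz.
17.4 kHz ≤ fs/2 = 34.15 kHz, appears at 17.4 kHz.

17.4 kHz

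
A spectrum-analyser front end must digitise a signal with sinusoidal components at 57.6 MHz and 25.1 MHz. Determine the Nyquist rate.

115.2 MHz

Highest-frequency component: 57.6 MHz.
Nyquist rate = 2 × 57.6 MHz = 115.2 MHz.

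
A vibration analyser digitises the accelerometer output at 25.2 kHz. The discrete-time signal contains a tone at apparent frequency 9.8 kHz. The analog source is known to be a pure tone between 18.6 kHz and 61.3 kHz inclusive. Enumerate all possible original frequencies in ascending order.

Frequencies that alias to 9.8 kHz are k·fs ± 9.8 kHz for integer k ≥ 0.
k=0: 9.8 kHz.
k=1: 15.4 kHz, 35 kHz.
k=2: 40.6 kHz, 60.2 kHz.
k=3: 65.8 kHz, 85.4 kHz.
Within [18.6 kHz, 61.3 kHz]: 35 kHz, 40.6 kHz, 60.2 kHz.

35 kHz, 40.6 kHz, 60.2 kHz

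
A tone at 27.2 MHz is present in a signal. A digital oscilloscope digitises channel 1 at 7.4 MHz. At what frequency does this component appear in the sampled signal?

2.4 MHz

27.2 MHz mod fs = 5 MHz.
5 MHz > fs/2 = 3.7 MHz, folds to fs − 5 MHz = 2.4 MHz.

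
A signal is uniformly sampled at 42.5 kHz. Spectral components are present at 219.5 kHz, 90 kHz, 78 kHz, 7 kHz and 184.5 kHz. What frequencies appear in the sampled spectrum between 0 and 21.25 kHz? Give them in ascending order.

5 kHz, 7 kHz, 14.5 kHz

fs/2 = 21.25 kHz.
219.5 kHz mod fs = 7 kHz.
7 kHz ≤ fs/2 = 21.25 kHz, appears at 7 kHz.
90 kHz mod fs = 5 kHz.
5 kHz ≤ fs/2 = 21.25 kHz, appears at 5 kHz.
78 kHz mod fs = 35.5 kHz.
35.5 kHz > fs/2 = 21.25 kHz, folds to fs − 35.5 kHz = 7 kHz.
7 kHz ≤ fs/2 = 21.25 kHz, passes unchanged.
184.5 kHz mod fs = 14.5 kHz.
14.5 kHz ≤ fs/2 = 21.25 kHz, appears at 14.5 kHz.
Distinct values: {5 kHz, 7 kHz, 14.5 kHz}.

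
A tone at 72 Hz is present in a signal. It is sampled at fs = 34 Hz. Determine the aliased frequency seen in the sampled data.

72 Hz mod fs = 4 Hz.
4 Hz ≤ fs/2 = 17 Hz, appears at 4 Hz.

4 Hz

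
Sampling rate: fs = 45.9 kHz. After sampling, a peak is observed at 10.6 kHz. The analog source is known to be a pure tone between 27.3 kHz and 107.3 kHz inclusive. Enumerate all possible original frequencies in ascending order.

Frequencies that alias to 10.6 kHz are k·fs ± 10.6 kHz for integer k ≥ 0.
k=0: 10.6 kHz.
k=1: 35.3 kHz, 56.5 kHz.
k=2: 81.2 kHz, 102.4 kHz.
k=3: 127.1 kHz, 148.3 kHz.
Within [27.3 kHz, 107.3 kHz]: 35.3 kHz, 56.5 kHz, 81.2 kHz, 102.4 kHz.

35.3 kHz, 56.5 kHz, 81.2 kHz, 102.4 kHz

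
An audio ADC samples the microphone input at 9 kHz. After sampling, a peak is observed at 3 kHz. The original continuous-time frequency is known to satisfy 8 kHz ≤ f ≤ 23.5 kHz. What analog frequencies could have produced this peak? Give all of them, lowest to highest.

Frequencies that alias to 3 kHz are k·fs ± 3 kHz for integer k ≥ 0.
k=0: 3 kHz.
k=1: 6 kHz, 12 kHz.
k=2: 15 kHz, 21 kHz.
k=3: 24 kHz, 30 kHz.
Within [8 kHz, 23.5 kHz]: 12 kHz, 15 kHz, 21 kHz.

12 kHz, 15 kHz, 21 kHz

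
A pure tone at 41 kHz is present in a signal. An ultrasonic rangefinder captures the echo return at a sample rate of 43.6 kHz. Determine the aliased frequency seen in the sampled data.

2.6 kHz

41 kHz > fs/2 = 21.8 kHz, folds to fs − 41 kHz = 2.6 kHz.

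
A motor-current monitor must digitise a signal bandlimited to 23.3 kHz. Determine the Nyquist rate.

46.6 kHz

Nyquist rate = 2 × 23.3 kHz = 46.6 kHz.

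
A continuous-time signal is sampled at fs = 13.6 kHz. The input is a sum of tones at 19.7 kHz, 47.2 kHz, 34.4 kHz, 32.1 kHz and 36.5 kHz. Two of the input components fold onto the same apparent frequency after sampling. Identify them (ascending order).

34.4 kHz, 47.2 kHz

fs/2 = 6.8 kHz.
19.7 kHz mod fs = 6.1 kHz.
6.1 kHz ≤ fs/2 = 6.8 kHz, appears at 6.1 kHz.
47.2 kHz mod fs = 6.4 kHz.
6.4 kHz ≤ fs/2 = 6.8 kHz, appears at 6.4 kHz.
34.4 kHz mod fs = 7.2 kHz.
7.2 kHz > fs/2 = 6.8 kHz, folds to fs − 7.2 kHz = 6.4 kHz.
32.1 kHz mod fs = 4.9 kHz.
4.9 kHz ≤ fs/2 = 6.8 kHz, appears at 4.9 kHz.
36.5 kHz mod fs = 9.3 kHz.
9.3 kHz > fs/2 = 6.8 kHz, folds to fs − 9.3 kHz = 4.3 kHz.
34.4 kHz and 47.2 kHz both map to 6.4 kHz.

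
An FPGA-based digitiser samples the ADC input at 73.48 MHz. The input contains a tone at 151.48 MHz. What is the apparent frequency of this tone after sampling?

4.52 MHz

151.48 MHz mod fs = 4.52 MHz.
4.52 MHz ≤ fs/2 = 36.74 MHz, appears at 4.52 MHz.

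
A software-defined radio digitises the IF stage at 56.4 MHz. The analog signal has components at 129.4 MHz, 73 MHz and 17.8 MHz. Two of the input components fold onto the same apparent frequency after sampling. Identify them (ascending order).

fs/2 = 28.2 MHz.
129.4 MHz mod fs = 16.6 MHz.
16.6 MHz ≤ fs/2 = 28.2 MHz, appears at 16.6 MHz.
73 MHz mod fs = 16.6 MHz.
16.6 MHz ≤ fs/2 = 28.2 MHz, appears at 16.6 MHz.
17.8 MHz ≤ fs/2 = 28.2 MHz, passes unchanged.
73 MHz and 129.4 MHz both map to 16.6 MHz.

73 MHz, 129.4 MHz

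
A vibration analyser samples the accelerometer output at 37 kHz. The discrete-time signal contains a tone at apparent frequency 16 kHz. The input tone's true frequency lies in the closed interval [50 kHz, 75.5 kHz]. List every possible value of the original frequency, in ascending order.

Frequencies that alias to 16 kHz are k·fs ± 16 kHz for integer k ≥ 0.
k=0: 16 kHz.
k=1: 21 kHz, 53 kHz.
k=2: 58 kHz, 90 kHz.
k=3: 95 kHz, 127 kHz.
Within [50 kHz, 75.5 kHz]: 53 kHz, 58 kHz.

53 kHz, 58 kHz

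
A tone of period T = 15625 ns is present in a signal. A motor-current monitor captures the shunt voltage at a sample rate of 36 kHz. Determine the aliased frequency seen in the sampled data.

8 kHz

T = 15625 ns → f = 1/T = 64 kHz.
64 kHz mod fs = 28 kHz.
28 kHz > fs/2 = 18 kHz, folds to fs − 28 kHz = 8 kHz.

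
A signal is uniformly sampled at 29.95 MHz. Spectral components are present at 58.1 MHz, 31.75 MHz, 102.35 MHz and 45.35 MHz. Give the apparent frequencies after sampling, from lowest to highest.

1.8 MHz, 12.5 MHz, 14.55 MHz

fs/2 = 14.975 MHz.
58.1 MHz mod fs = 28.15 MHz.
28.15 MHz > fs/2 = 14.975 MHz, folds to fs − 28.15 MHz = 1.8 MHz.
31.75 MHz mod fs = 1.8 MHz.
1.8 MHz ≤ fs/2 = 14.975 MHz, appears at 1.8 MHz.
102.35 MHz mod fs = 12.5 MHz.
12.5 MHz ≤ fs/2 = 14.975 MHz, appears at 12.5 MHz.
45.35 MHz mod fs = 15.4 MHz.
15.4 MHz > fs/2 = 14.975 MHz, folds to fs − 15.4 MHz = 14.55 MHz.
Distinct values: {1.8 MHz, 12.5 MHz, 14.55 MHz}.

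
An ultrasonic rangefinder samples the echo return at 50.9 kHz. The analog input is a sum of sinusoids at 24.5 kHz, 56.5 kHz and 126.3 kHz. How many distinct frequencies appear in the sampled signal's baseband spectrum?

2

fs/2 = 25.45 kHz.
24.5 kHz ≤ fs/2 = 25.45 kHz, passes unchanged.
56.5 kHz mod fs = 5.6 kHz.
5.6 kHz ≤ fs/2 = 25.45 kHz, appears at 5.6 kHz.
126.3 kHz mod fs = 24.5 kHz.
24.5 kHz ≤ fs/2 = 25.45 kHz, appears at 24.5 kHz.
Distinct values: {5.6 kHz, 24.5 kHz} → 2.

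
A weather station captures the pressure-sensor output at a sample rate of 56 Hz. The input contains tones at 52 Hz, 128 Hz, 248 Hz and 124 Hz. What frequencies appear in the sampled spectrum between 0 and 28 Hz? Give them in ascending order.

4 Hz, 12 Hz, 16 Hz, 24 Hz

fs/2 = 28 Hz.
52 Hz > fs/2 = 28 Hz, folds to fs − 52 Hz = 4 Hz.
128 Hz mod fs = 16 Hz.
16 Hz ≤ fs/2 = 28 Hz, appears at 16 Hz.
248 Hz mod fs = 24 Hz.
24 Hz ≤ fs/2 = 28 Hz, appears at 24 Hz.
124 Hz mod fs = 12 Hz.
12 Hz ≤ fs/2 = 28 Hz, appears at 12 Hz.
Distinct values: {4 Hz, 12 Hz, 16 Hz, 24 Hz}.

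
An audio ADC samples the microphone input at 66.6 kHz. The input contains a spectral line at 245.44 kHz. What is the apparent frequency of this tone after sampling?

20.96 kHz

245.44 kHz mod fs = 45.64 kHz.
45.64 kHz > fs/2 = 33.3 kHz, folds to fs − 45.64 kHz = 20.96 kHz.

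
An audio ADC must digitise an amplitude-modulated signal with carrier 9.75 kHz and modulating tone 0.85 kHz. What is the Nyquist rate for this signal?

21.2 kHz

AM sidebands sit at fc ± fm = 8.9 kHz and 10.6 kHz.
Highest-frequency component: 10.6 kHz.
Nyquist rate = 2 × 10.6 kHz = 21.2 kHz.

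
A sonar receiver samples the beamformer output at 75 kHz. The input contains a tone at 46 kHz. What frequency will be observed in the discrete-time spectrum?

46 kHz > fs/2 = 37.5 kHz, folds to fs − 46 kHz = 29 kHz.

29 kHz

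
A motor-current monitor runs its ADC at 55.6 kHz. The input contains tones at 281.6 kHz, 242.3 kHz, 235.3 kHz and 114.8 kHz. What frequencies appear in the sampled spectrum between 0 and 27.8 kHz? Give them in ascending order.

3.6 kHz, 12.9 kHz, 19.9 kHz

fs/2 = 27.8 kHz.
281.6 kHz mod fs = 3.6 kHz.
3.6 kHz ≤ fs/2 = 27.8 kHz, appears at 3.6 kHz.
242.3 kHz mod fs = 19.9 kHz.
19.9 kHz ≤ fs/2 = 27.8 kHz, appears at 19.9 kHz.
235.3 kHz mod fs = 12.9 kHz.
12.9 kHz ≤ fs/2 = 27.8 kHz, appears at 12.9 kHz.
114.8 kHz mod fs = 3.6 kHz.
3.6 kHz ≤ fs/2 = 27.8 kHz, appears at 3.6 kHz.
Distinct values: {3.6 kHz, 12.9 kHz, 19.9 kHz}.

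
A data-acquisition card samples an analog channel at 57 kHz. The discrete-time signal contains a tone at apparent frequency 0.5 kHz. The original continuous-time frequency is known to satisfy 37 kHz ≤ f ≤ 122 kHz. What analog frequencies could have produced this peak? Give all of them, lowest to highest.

56.5 kHz, 57.5 kHz, 113.5 kHz, 114.5 kHz

Frequencies that alias to 0.5 kHz are k·fs ± 0.5 kHz for integer k ≥ 0.
k=0: 0.5 kHz.
k=1: 56.5 kHz, 57.5 kHz.
k=2: 113.5 kHz, 114.5 kHz.
k=3: 170.5 kHz, 171.5 kHz.
Within [37 kHz, 122 kHz]: 56.5 kHz, 57.5 kHz, 113.5 kHz, 114.5 kHz.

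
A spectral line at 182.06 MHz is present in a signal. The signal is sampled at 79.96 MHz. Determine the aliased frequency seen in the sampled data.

182.06 MHz mod fs = 22.14 MHz.
22.14 MHz ≤ fs/2 = 39.98 MHz, appears at 22.14 MHz.

22.14 MHz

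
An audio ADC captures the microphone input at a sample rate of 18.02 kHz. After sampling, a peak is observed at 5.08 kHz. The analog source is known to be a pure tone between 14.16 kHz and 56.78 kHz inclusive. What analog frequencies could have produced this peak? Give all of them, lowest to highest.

23.1 kHz, 30.96 kHz, 41.12 kHz, 48.98 kHz

Frequencies that alias to 5.08 kHz are k·fs ± 5.08 kHz for integer k ≥ 0.
k=0: 5.08 kHz.
k=1: 12.94 kHz, 23.1 kHz.
k=2: 30.96 kHz, 41.12 kHz.
k=3: 48.98 kHz, 59.14 kHz.
k=4: 67 kHz, 77.16 kHz.
Within [14.16 kHz, 56.78 kHz]: 23.1 kHz, 30.96 kHz, 41.12 kHz, 48.98 kHz.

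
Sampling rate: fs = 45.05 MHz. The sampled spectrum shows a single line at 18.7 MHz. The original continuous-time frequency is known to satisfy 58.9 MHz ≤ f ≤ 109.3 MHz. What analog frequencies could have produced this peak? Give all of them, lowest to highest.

63.75 MHz, 71.4 MHz, 108.8 MHz

Frequencies that alias to 18.7 MHz are k·fs ± 18.7 MHz for integer k ≥ 0.
k=0: 18.7 MHz.
k=1: 26.35 MHz, 63.75 MHz.
k=2: 71.4 MHz, 108.8 MHz.
k=3: 116.45 MHz, 153.85 MHz.
Within [58.9 MHz, 109.3 MHz]: 63.75 MHz, 71.4 MHz, 108.8 MHz.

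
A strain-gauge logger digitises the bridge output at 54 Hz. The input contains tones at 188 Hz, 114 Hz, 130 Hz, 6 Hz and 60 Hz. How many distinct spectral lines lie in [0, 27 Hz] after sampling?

fs/2 = 27 Hz.
188 Hz mod fs = 26 Hz.
26 Hz ≤ fs/2 = 27 Hz, appears at 26 Hz.
114 Hz mod fs = 6 Hz.
6 Hz ≤ fs/2 = 27 Hz, appears at 6 Hz.
130 Hz mod fs = 22 Hz.
22 Hz ≤ fs/2 = 27 Hz, appears at 22 Hz.
6 Hz ≤ fs/2 = 27 Hz, passes unchanged.
60 Hz mod fs = 6 Hz.
6 Hz ≤ fs/2 = 27 Hz, appears at 6 Hz.
Distinct values: {6 Hz, 22 Hz, 26 Hz} → 3.

3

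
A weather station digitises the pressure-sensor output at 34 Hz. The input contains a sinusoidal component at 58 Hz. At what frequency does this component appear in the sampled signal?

10 Hz

58 Hz mod fs = 24 Hz.
24 Hz > fs/2 = 17 Hz, folds to fs − 24 Hz = 10 Hz.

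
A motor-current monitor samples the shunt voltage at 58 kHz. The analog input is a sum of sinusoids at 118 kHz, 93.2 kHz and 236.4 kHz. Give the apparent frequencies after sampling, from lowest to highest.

2 kHz, 4.4 kHz, 22.8 kHz

fs/2 = 29 kHz.
118 kHz mod fs = 2 kHz.
2 kHz ≤ fs/2 = 29 kHz, appears at 2 kHz.
93.2 kHz mod fs = 35.2 kHz.
35.2 kHz > fs/2 = 29 kHz, folds to fs − 35.2 kHz = 22.8 kHz.
236.4 kHz mod fs = 4.4 kHz.
4.4 kHz ≤ fs/2 = 29 kHz, appears at 4.4 kHz.
Distinct values: {2 kHz, 4.4 kHz, 22.8 kHz}.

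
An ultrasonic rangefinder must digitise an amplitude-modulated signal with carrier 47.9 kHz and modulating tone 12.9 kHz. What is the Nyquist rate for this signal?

AM sidebands sit at fc ± fm = 35 kHz and 60.8 kHz.
Highest-frequency component: 60.8 kHz.
Nyquist rate = 2 × 60.8 kHz = 121.6 kHz.

121.6 kHz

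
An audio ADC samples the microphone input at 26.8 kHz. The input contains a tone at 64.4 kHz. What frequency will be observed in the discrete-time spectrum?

64.4 kHz mod fs = 10.8 kHz.
10.8 kHz ≤ fs/2 = 13.4 kHz, appears at 10.8 kHz.

10.8 kHz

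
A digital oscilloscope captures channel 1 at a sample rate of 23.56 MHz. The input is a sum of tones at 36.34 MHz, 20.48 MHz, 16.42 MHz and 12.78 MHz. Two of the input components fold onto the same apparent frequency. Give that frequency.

fs/2 = 11.78 MHz.
36.34 MHz mod fs = 12.78 MHz.
12.78 MHz > fs/2 = 11.78 MHz, folds to fs − 12.78 MHz = 10.78 MHz.
20.48 MHz > fs/2 = 11.78 MHz, folds to fs − 20.48 MHz = 3.08 MHz.
16.42 MHz > fs/2 = 11.78 MHz, folds to fs − 16.42 MHz = 7.14 MHz.
12.78 MHz > fs/2 = 11.78 MHz, folds to fs − 12.78 MHz = 10.78 MHz.
12.78 MHz and 36.34 MHz both map to 10.78 MHz.

10.78 MHz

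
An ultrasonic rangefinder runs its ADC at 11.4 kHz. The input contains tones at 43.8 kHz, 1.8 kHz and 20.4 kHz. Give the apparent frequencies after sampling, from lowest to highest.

1.8 kHz, 2.4 kHz

fs/2 = 5.7 kHz.
43.8 kHz mod fs = 9.6 kHz.
9.6 kHz > fs/2 = 5.7 kHz, folds to fs − 9.6 kHz = 1.8 kHz.
1.8 kHz ≤ fs/2 = 5.7 kHz, passes unchanged.
20.4 kHz mod fs = 9 kHz.
9 kHz > fs/2 = 5.7 kHz, folds to fs − 9 kHz = 2.4 kHz.
Distinct values: {1.8 kHz, 2.4 kHz}.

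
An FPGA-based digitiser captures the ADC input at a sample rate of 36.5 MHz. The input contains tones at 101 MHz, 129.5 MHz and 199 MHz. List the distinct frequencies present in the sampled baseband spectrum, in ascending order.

8.5 MHz, 16.5 MHz

fs/2 = 18.25 MHz.
101 MHz mod fs = 28 MHz.
28 MHz > fs/2 = 18.25 MHz, folds to fs − 28 MHz = 8.5 MHz.
129.5 MHz mod fs = 20 MHz.
20 MHz > fs/2 = 18.25 MHz, folds to fs − 20 MHz = 16.5 MHz.
199 MHz mod fs = 16.5 MHz.
16.5 MHz ≤ fs/2 = 18.25 MHz, appears at 16.5 MHz.
Distinct values: {8.5 MHz, 16.5 MHz}.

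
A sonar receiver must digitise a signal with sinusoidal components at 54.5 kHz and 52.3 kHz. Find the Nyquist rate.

Highest-frequency component: 54.5 kHz.
Nyquist rate = 2 × 54.5 kHz = 109 kHz.

109 kHz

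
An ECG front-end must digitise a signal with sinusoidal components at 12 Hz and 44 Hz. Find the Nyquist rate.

Highest-frequency component: 44 Hz.
Nyquist rate = 2 × 44 Hz = 88 Hz.

88 Hz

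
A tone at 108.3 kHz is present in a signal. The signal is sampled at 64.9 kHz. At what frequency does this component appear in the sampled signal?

21.5 kHz

108.3 kHz mod fs = 43.4 kHz.
43.4 kHz > fs/2 = 32.45 kHz, folds to fs − 43.4 kHz = 21.5 kHz.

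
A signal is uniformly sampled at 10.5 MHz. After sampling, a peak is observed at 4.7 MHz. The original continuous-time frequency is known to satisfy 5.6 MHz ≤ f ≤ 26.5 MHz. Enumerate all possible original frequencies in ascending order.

5.8 MHz, 15.2 MHz, 16.3 MHz, 25.7 MHz

Frequencies that alias to 4.7 MHz are k·fs ± 4.7 MHz for integer k ≥ 0.
k=0: 4.7 MHz.
k=1: 5.8 MHz, 15.2 MHz.
k=2: 16.3 MHz, 25.7 MHz.
k=3: 26.8 MHz, 36.2 MHz.
Within [5.6 MHz, 26.5 MHz]: 5.8 MHz, 15.2 MHz, 16.3 MHz, 25.7 MHz.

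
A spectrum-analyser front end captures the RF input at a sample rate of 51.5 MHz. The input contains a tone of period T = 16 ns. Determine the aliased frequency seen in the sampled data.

11 MHz

T = 16 ns → f = 1/T = 62.5 MHz.
62.5 MHz mod fs = 11 MHz.
11 MHz ≤ fs/2 = 25.75 MHz, appears at 11 MHz.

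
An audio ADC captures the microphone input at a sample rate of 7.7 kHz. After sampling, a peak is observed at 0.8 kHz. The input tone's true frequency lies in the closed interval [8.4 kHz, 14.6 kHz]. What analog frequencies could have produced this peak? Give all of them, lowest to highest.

8.5 kHz, 14.6 kHz

Frequencies that alias to 0.8 kHz are k·fs ± 0.8 kHz for integer k ≥ 0.
k=0: 0.8 kHz.
k=1: 6.9 kHz, 8.5 kHz.
k=2: 14.6 kHz, 16.2 kHz.
k=3: 22.3 kHz, 23.9 kHz.
Within [8.4 kHz, 14.6 kHz]: 8.5 kHz, 14.6 kHz.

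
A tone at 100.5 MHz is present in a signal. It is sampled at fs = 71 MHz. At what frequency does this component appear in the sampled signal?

29.5 MHz

100.5 MHz mod fs = 29.5 MHz.
29.5 MHz ≤ fs/2 = 35.5 MHz, appears at 29.5 MHz.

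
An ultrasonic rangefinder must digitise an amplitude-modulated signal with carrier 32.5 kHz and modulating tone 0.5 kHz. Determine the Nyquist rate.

AM sidebands sit at fc ± fm = 32 kHz and 33 kHz.
Highest-frequency component: 33 kHz.
Nyquist rate = 2 × 33 kHz = 66 kHz.

66 kHz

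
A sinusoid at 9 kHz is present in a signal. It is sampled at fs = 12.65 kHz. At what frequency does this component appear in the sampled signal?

3.65 kHz

9 kHz > fs/2 = 6.325 kHz, folds to fs − 9 kHz = 3.65 kHz.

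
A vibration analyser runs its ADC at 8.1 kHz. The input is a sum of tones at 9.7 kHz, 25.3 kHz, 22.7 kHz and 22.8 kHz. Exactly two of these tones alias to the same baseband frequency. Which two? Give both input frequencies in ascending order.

9.7 kHz, 22.7 kHz

fs/2 = 4.05 kHz.
9.7 kHz mod fs = 1.6 kHz.
1.6 kHz ≤ fs/2 = 4.05 kHz, appears at 1.6 kHz.
25.3 kHz mod fs = 1 kHz.
1 kHz ≤ fs/2 = 4.05 kHz, appears at 1 kHz.
22.7 kHz mod fs = 6.5 kHz.
6.5 kHz > fs/2 = 4.05 kHz, folds to fs − 6.5 kHz = 1.6 kHz.
22.8 kHz mod fs = 6.6 kHz.
6.6 kHz > fs/2 = 4.05 kHz, folds to fs − 6.6 kHz = 1.5 kHz.
9.7 kHz and 22.7 kHz both map to 1.6 kHz.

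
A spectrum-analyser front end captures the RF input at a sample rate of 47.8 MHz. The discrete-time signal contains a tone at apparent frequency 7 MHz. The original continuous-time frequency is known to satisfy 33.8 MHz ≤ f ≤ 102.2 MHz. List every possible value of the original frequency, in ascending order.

40.8 MHz, 54.8 MHz, 88.6 MHz

Frequencies that alias to 7 MHz are k·fs ± 7 MHz for integer k ≥ 0.
k=0: 7 MHz.
k=1: 40.8 MHz, 54.8 MHz.
k=2: 88.6 MHz, 102.6 MHz.
k=3: 136.4 MHz, 150.4 MHz.
Within [33.8 MHz, 102.2 MHz]: 40.8 MHz, 54.8 MHz, 88.6 MHz.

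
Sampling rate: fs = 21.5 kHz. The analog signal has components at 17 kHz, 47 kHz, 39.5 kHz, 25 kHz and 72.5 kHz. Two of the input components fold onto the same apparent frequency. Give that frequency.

3.5 kHz

fs/2 = 10.75 kHz.
17 kHz > fs/2 = 10.75 kHz, folds to fs − 17 kHz = 4.5 kHz.
47 kHz mod fs = 4 kHz.
4 kHz ≤ fs/2 = 10.75 kHz, appears at 4 kHz.
39.5 kHz mod fs = 18 kHz.
18 kHz > fs/2 = 10.75 kHz, folds to fs − 18 kHz = 3.5 kHz.
25 kHz mod fs = 3.5 kHz.
3.5 kHz ≤ fs/2 = 10.75 kHz, appears at 3.5 kHz.
72.5 kHz mod fs = 8 kHz.
8 kHz ≤ fs/2 = 10.75 kHz, appears at 8 kHz.
25 kHz and 39.5 kHz both map to 3.5 kHz.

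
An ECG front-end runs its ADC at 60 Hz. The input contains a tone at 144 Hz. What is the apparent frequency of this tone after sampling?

144 Hz mod fs = 24 Hz.
24 Hz ≤ fs/2 = 30 Hz, appears at 24 Hz.

24 Hz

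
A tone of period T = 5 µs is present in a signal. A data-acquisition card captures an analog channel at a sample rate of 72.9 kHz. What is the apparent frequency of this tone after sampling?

18.7 kHz

T = 5 µs → f = 1/T = 200 kHz.
200 kHz mod fs = 54.2 kHz.
54.2 kHz > fs/2 = 36.45 kHz, folds to fs − 54.2 kHz = 18.7 kHz.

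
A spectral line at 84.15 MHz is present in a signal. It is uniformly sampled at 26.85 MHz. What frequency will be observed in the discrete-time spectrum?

84.15 MHz mod fs = 3.6 MHz.
3.6 MHz ≤ fs/2 = 13.425 MHz, appears at 3.6 MHz.

3.6 MHz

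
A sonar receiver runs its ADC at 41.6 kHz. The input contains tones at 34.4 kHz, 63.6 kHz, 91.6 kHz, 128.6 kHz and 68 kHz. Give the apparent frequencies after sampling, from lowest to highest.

fs/2 = 20.8 kHz.
34.4 kHz > fs/2 = 20.8 kHz, folds to fs − 34.4 kHz = 7.2 kHz.
63.6 kHz mod fs = 22 kHz.
22 kHz > fs/2 = 20.8 kHz, folds to fs − 22 kHz = 19.6 kHz.
91.6 kHz mod fs = 8.4 kHz.
8.4 kHz ≤ fs/2 = 20.8 kHz, appears at 8.4 kHz.
128.6 kHz mod fs = 3.8 kHz.
3.8 kHz ≤ fs/2 = 20.8 kHz, appears at 3.8 kHz.
68 kHz mod fs = 26.4 kHz.
26.4 kHz > fs/2 = 20.8 kHz, folds to fs − 26.4 kHz = 15.2 kHz.
Distinct values: {3.8 kHz, 7.2 kHz, 8.4 kHz, 15.2 kHz, 19.6 kHz}.

3.8 kHz, 7.2 kHz, 8.4 kHz, 15.2 kHz, 19.6 kHz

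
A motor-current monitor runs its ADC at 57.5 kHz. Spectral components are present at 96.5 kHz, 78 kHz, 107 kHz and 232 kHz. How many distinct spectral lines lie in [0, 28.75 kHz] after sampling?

fs/2 = 28.75 kHz.
96.5 kHz mod fs = 39 kHz.
39 kHz > fs/2 = 28.75 kHz, folds to fs − 39 kHz = 18.5 kHz.
78 kHz mod fs = 20.5 kHz.
20.5 kHz ≤ fs/2 = 28.75 kHz, appears at 20.5 kHz.
107 kHz mod fs = 49.5 kHz.
49.5 kHz > fs/2 = 28.75 kHz, folds to fs − 49.5 kHz = 8 kHz.
232 kHz mod fs = 2 kHz.
2 kHz ≤ fs/2 = 28.75 kHz, appears at 2 kHz.
Distinct values: {2 kHz, 8 kHz, 18.5 kHz, 20.5 kHz} → 4.

4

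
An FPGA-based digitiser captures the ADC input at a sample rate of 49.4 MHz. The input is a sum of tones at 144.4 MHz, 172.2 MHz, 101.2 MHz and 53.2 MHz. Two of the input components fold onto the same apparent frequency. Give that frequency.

fs/2 = 24.7 MHz.
144.4 MHz mod fs = 45.6 MHz.
45.6 MHz > fs/2 = 24.7 MHz, folds to fs − 45.6 MHz = 3.8 MHz.
172.2 MHz mod fs = 24 MHz.
24 MHz ≤ fs/2 = 24.7 MHz, appears at 24 MHz.
101.2 MHz mod fs = 2.4 MHz.
2.4 MHz ≤ fs/2 = 24.7 MHz, appears at 2.4 MHz.
53.2 MHz mod fs = 3.8 MHz.
3.8 MHz ≤ fs/2 = 24.7 MHz, appears at 3.8 MHz.
53.2 MHz and 144.4 MHz both map to 3.8 MHz.

3.8 MHz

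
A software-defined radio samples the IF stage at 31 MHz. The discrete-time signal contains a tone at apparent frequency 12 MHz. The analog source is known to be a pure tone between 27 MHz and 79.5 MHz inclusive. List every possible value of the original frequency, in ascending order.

Frequencies that alias to 12 MHz are k·fs ± 12 MHz for integer k ≥ 0.
k=0: 12 MHz.
k=1: 19 MHz, 43 MHz.
k=2: 50 MHz, 74 MHz.
k=3: 81 MHz, 105 MHz.
Within [27 MHz, 79.5 MHz]: 43 MHz, 50 MHz, 74 MHz.

43 MHz, 50 MHz, 74 MHz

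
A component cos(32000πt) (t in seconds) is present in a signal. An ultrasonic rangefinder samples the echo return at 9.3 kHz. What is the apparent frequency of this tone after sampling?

ω = 32000π rad/s → f = ω/(2π) = 16000 Hz = 16 kHz.
16 kHz mod fs = 6.7 kHz.
6.7 kHz > fs/2 = 4.65 kHz, folds to fs − 6.7 kHz = 2.6 kHz.

2.6 kHz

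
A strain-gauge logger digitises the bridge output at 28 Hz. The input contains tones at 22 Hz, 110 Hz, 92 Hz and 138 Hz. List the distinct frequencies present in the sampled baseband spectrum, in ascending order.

fs/2 = 14 Hz.
22 Hz > fs/2 = 14 Hz, folds to fs − 22 Hz = 6 Hz.
110 Hz mod fs = 26 Hz.
26 Hz > fs/2 = 14 Hz, folds to fs − 26 Hz = 2 Hz.
92 Hz mod fs = 8 Hz.
8 Hz ≤ fs/2 = 14 Hz, appears at 8 Hz.
138 Hz mod fs = 26 Hz.
26 Hz > fs/2 = 14 Hz, folds to fs − 26 Hz = 2 Hz.
Distinct values: {2 Hz, 6 Hz, 8 Hz}.

2 Hz, 6 Hz, 8 Hz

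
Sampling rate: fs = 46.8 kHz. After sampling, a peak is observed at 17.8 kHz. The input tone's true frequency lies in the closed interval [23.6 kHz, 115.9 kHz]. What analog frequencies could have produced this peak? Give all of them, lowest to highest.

Frequencies that alias to 17.8 kHz are k·fs ± 17.8 kHz for integer k ≥ 0.
k=0: 17.8 kHz.
k=1: 29 kHz, 64.6 kHz.
k=2: 75.8 kHz, 111.4 kHz.
k=3: 122.6 kHz, 158.2 kHz.
Within [23.6 kHz, 115.9 kHz]: 29 kHz, 64.6 kHz, 75.8 kHz, 111.4 kHz.

29 kHz, 64.6 kHz, 75.8 kHz, 111.4 kHz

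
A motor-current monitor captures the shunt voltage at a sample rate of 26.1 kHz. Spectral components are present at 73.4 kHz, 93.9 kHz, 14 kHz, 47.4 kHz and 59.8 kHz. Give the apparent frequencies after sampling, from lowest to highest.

4.8 kHz, 4.9 kHz, 7.6 kHz, 10.5 kHz, 12.1 kHz

fs/2 = 13.05 kHz.
73.4 kHz mod fs = 21.2 kHz.
21.2 kHz > fs/2 = 13.05 kHz, folds to fs − 21.2 kHz = 4.9 kHz.
93.9 kHz mod fs = 15.6 kHz.
15.6 kHz > fs/2 = 13.05 kHz, folds to fs − 15.6 kHz = 10.5 kHz.
14 kHz > fs/2 = 13.05 kHz, folds to fs − 14 kHz = 12.1 kHz.
47.4 kHz mod fs = 21.3 kHz.
21.3 kHz > fs/2 = 13.05 kHz, folds to fs − 21.3 kHz = 4.8 kHz.
59.8 kHz mod fs = 7.6 kHz.
7.6 kHz ≤ fs/2 = 13.05 kHz, appears at 7.6 kHz.
Distinct values: {4.8 kHz, 4.9 kHz, 7.6 kHz, 10.5 kHz, 12.1 kHz}.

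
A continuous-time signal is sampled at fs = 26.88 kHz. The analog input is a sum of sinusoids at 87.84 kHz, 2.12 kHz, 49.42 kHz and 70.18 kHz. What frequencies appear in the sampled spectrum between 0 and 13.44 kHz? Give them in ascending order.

fs/2 = 13.44 kHz.
87.84 kHz mod fs = 7.2 kHz.
7.2 kHz ≤ fs/2 = 13.44 kHz, appears at 7.2 kHz.
2.12 kHz ≤ fs/2 = 13.44 kHz, passes unchanged.
49.42 kHz mod fs = 22.54 kHz.
22.54 kHz > fs/2 = 13.44 kHz, folds to fs − 22.54 kHz = 4.34 kHz.
70.18 kHz mod fs = 16.42 kHz.
16.42 kHz > fs/2 = 13.44 kHz, folds to fs − 16.42 kHz = 10.46 kHz.
Distinct values: {2.12 kHz, 4.34 kHz, 7.2 kHz, 10.46 kHz}.

2.12 kHz, 4.34 kHz, 7.2 kHz, 10.46 kHz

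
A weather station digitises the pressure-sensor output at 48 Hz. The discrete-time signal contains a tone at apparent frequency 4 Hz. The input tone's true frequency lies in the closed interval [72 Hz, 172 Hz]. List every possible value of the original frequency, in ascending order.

Frequencies that alias to 4 Hz are k·fs ± 4 Hz for integer k ≥ 0.
k=0: 4 Hz.
k=1: 44 Hz, 52 Hz.
k=2: 92 Hz, 100 Hz.
k=3: 140 Hz, 148 Hz.
k=4: 188 Hz, 196 Hz.
Within [72 Hz, 172 Hz]: 92 Hz, 100 Hz, 140 Hz, 148 Hz.

92 Hz, 100 Hz, 140 Hz, 148 Hz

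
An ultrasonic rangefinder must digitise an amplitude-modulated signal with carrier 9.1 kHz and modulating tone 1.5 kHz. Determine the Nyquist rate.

AM sidebands sit at fc ± fm = 7.6 kHz and 10.6 kHz.
Highest-frequency component: 10.6 kHz.
Nyquist rate = 2 × 10.6 kHz = 21.2 kHz.

21.2 kHz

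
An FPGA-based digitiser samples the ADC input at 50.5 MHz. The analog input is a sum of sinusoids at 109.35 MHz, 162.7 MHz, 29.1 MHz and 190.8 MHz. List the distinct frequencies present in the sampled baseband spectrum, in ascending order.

fs/2 = 25.25 MHz.
109.35 MHz mod fs = 8.35 MHz.
8.35 MHz ≤ fs/2 = 25.25 MHz, appears at 8.35 MHz.
162.7 MHz mod fs = 11.2 MHz.
11.2 MHz ≤ fs/2 = 25.25 MHz, appears at 11.2 MHz.
29.1 MHz > fs/2 = 25.25 MHz, folds to fs − 29.1 MHz = 21.4 MHz.
190.8 MHz mod fs = 39.3 MHz.
39.3 MHz > fs/2 = 25.25 MHz, folds to fs − 39.3 MHz = 11.2 MHz.
Distinct values: {8.35 MHz, 11.2 MHz, 21.4 MHz}.

8.35 MHz, 11.2 MHz, 21.4 MHz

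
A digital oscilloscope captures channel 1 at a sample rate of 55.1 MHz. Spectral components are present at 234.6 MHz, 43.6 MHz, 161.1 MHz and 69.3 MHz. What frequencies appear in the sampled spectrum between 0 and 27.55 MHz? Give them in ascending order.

fs/2 = 27.55 MHz.
234.6 MHz mod fs = 14.2 MHz.
14.2 MHz ≤ fs/2 = 27.55 MHz, appears at 14.2 MHz.
43.6 MHz > fs/2 = 27.55 MHz, folds to fs − 43.6 MHz = 11.5 MHz.
161.1 MHz mod fs = 50.9 MHz.
50.9 MHz > fs/2 = 27.55 MHz, folds to fs − 50.9 MHz = 4.2 MHz.
69.3 MHz mod fs = 14.2 MHz.
14.2 MHz ≤ fs/2 = 27.55 MHz, appears at 14.2 MHz.
Distinct values: {4.2 MHz, 11.5 MHz, 14.2 MHz}.

4.2 MHz, 11.5 MHz, 14.2 MHz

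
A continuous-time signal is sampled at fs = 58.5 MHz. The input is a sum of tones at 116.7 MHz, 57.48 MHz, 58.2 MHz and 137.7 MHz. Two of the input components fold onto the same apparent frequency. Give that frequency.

0.3 MHz

fs/2 = 29.25 MHz.
116.7 MHz mod fs = 58.2 MHz.
58.2 MHz > fs/2 = 29.25 MHz, folds to fs − 58.2 MHz = 0.3 MHz.
57.48 MHz > fs/2 = 29.25 MHz, folds to fs − 57.48 MHz = 1.02 MHz.
58.2 MHz > fs/2 = 29.25 MHz, folds to fs − 58.2 MHz = 0.3 MHz.
137.7 MHz mod fs = 20.7 MHz.
20.7 MHz ≤ fs/2 = 29.25 MHz, appears at 20.7 MHz.
58.2 MHz and 116.7 MHz both map to 0.3 MHz.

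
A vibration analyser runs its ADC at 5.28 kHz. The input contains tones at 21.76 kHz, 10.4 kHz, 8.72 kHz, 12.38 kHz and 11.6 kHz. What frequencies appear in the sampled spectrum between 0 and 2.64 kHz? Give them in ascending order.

fs/2 = 2.64 kHz.
21.76 kHz mod fs = 0.64 kHz.
0.64 kHz ≤ fs/2 = 2.64 kHz, appears at 0.64 kHz.
10.4 kHz mod fs = 5.12 kHz.
5.12 kHz > fs/2 = 2.64 kHz, folds to fs − 5.12 kHz = 0.16 kHz.
8.72 kHz mod fs = 3.44 kHz.
3.44 kHz > fs/2 = 2.64 kHz, folds to fs − 3.44 kHz = 1.84 kHz.
12.38 kHz mod fs = 1.82 kHz.
1.82 kHz ≤ fs/2 = 2.64 kHz, appears at 1.82 kHz.
11.6 kHz mod fs = 1.04 kHz.
1.04 kHz ≤ fs/2 = 2.64 kHz, appears at 1.04 kHz.
Distinct values: {0.16 kHz, 0.64 kHz, 1.04 kHz, 1.82 kHz, 1.84 kHz}.

0.16 kHz, 0.64 kHz, 1.04 kHz, 1.82 kHz, 1.84 kHz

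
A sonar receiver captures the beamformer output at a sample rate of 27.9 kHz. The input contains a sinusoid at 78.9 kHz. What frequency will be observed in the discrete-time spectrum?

78.9 kHz mod fs = 23.1 kHz.
23.1 kHz > fs/2 = 13.95 kHz, folds to fs − 23.1 kHz = 4.8 kHz.

4.8 kHz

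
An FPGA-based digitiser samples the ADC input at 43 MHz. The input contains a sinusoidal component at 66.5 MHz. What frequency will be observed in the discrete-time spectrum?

19.5 MHz

66.5 MHz mod fs = 23.5 MHz.
23.5 MHz > fs/2 = 21.5 MHz, folds to fs − 23.5 MHz = 19.5 MHz.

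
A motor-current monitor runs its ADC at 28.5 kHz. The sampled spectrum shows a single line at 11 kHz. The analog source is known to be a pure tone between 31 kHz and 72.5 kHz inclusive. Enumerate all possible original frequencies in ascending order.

39.5 kHz, 46 kHz, 68 kHz

Frequencies that alias to 11 kHz are k·fs ± 11 kHz for integer k ≥ 0.
k=0: 11 kHz.
k=1: 17.5 kHz, 39.5 kHz.
k=2: 46 kHz, 68 kHz.
k=3: 74.5 kHz, 96.5 kHz.
Within [31 kHz, 72.5 kHz]: 39.5 kHz, 46 kHz, 68 kHz.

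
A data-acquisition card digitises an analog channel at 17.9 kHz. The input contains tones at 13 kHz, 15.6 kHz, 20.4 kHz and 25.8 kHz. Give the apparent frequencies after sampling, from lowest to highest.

fs/2 = 8.95 kHz.
13 kHz > fs/2 = 8.95 kHz, folds to fs − 13 kHz = 4.9 kHz.
15.6 kHz > fs/2 = 8.95 kHz, folds to fs − 15.6 kHz = 2.3 kHz.
20.4 kHz mod fs = 2.5 kHz.
2.5 kHz ≤ fs/2 = 8.95 kHz, appears at 2.5 kHz.
25.8 kHz mod fs = 7.9 kHz.
7.9 kHz ≤ fs/2 = 8.95 kHz, appears at 7.9 kHz.
Distinct values: {2.3 kHz, 2.5 kHz, 4.9 kHz, 7.9 kHz}.

2.3 kHz, 2.5 kHz, 4.9 kHz, 7.9 kHz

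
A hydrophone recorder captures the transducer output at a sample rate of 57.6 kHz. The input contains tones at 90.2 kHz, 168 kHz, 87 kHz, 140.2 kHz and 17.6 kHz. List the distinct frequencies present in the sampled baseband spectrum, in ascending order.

fs/2 = 28.8 kHz.
90.2 kHz mod fs = 32.6 kHz.
32.6 kHz > fs/2 = 28.8 kHz, folds to fs − 32.6 kHz = 25 kHz.
168 kHz mod fs = 52.8 kHz.
52.8 kHz > fs/2 = 28.8 kHz, folds to fs − 52.8 kHz = 4.8 kHz.
87 kHz mod fs = 29.4 kHz.
29.4 kHz > fs/2 = 28.8 kHz, folds to fs − 29.4 kHz = 28.2 kHz.
140.2 kHz mod fs = 25 kHz.
25 kHz ≤ fs/2 = 28.8 kHz, appears at 25 kHz.
17.6 kHz ≤ fs/2 = 28.8 kHz, passes unchanged.
Distinct values: {4.8 kHz, 17.6 kHz, 25 kHz, 28.2 kHz}.

4.8 kHz, 17.6 kHz, 25 kHz, 28.2 kHz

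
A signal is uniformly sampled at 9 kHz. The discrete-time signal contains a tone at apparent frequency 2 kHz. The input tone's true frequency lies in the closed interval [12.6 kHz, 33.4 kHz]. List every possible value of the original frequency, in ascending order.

Frequencies that alias to 2 kHz are k·fs ± 2 kHz for integer k ≥ 0.
k=0: 2 kHz.
k=1: 7 kHz, 11 kHz.
k=2: 16 kHz, 20 kHz.
k=3: 25 kHz, 29 kHz.
k=4: 34 kHz, 38 kHz.
Within [12.6 kHz, 33.4 kHz]: 16 kHz, 20 kHz, 25 kHz, 29 kHz.

16 kHz, 20 kHz, 25 kHz, 29 kHz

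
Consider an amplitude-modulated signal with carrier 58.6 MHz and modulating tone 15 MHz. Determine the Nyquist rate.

AM sidebands sit at fc ± fm = 43.6 MHz and 73.6 MHz.
Highest-frequency component: 73.6 MHz.
Nyquist rate = 2 × 73.6 MHz = 147.2 MHz.

147.2 MHz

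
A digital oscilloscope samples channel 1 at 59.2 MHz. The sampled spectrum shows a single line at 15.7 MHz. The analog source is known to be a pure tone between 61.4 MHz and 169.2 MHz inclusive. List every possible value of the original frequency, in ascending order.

74.9 MHz, 102.7 MHz, 134.1 MHz, 161.9 MHz

Frequencies that alias to 15.7 MHz are k·fs ± 15.7 MHz for integer k ≥ 0.
k=0: 15.7 MHz.
k=1: 43.5 MHz, 74.9 MHz.
k=2: 102.7 MHz, 134.1 MHz.
k=3: 161.9 MHz, 193.3 MHz.
k=4: 221.1 MHz, 252.5 MHz.
Within [61.4 MHz, 169.2 MHz]: 74.9 MHz, 102.7 MHz, 134.1 MHz, 161.9 MHz.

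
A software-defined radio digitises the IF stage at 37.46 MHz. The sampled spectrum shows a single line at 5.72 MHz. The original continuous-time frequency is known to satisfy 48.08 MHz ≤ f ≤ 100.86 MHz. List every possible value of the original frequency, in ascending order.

Frequencies that alias to 5.72 MHz are k·fs ± 5.72 MHz for integer k ≥ 0.
k=0: 5.72 MHz.
k=1: 31.74 MHz, 43.18 MHz.
k=2: 69.2 MHz, 80.64 MHz.
k=3: 106.66 MHz, 118.1 MHz.
Within [48.08 MHz, 100.86 MHz]: 69.2 MHz, 80.64 MHz.

69.2 MHz, 80.64 MHz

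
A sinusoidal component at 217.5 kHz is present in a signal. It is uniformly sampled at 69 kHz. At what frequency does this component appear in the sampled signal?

217.5 kHz mod fs = 10.5 kHz.
10.5 kHz ≤ fs/2 = 34.5 kHz, appears at 10.5 kHz.

10.5 kHz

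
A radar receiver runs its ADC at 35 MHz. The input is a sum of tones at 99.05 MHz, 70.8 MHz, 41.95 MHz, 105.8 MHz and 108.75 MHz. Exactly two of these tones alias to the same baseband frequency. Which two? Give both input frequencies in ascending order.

fs/2 = 17.5 MHz.
99.05 MHz mod fs = 29.05 MHz.
29.05 MHz > fs/2 = 17.5 MHz, folds to fs − 29.05 MHz = 5.95 MHz.
70.8 MHz mod fs = 0.8 MHz.
0.8 MHz ≤ fs/2 = 17.5 MHz, appears at 0.8 MHz.
41.95 MHz mod fs = 6.95 MHz.
6.95 MHz ≤ fs/2 = 17.5 MHz, appears at 6.95 MHz.
105.8 MHz mod fs = 0.8 MHz.
0.8 MHz ≤ fs/2 = 17.5 MHz, appears at 0.8 MHz.
108.75 MHz mod fs = 3.75 MHz.
3.75 MHz ≤ fs/2 = 17.5 MHz, appears at 3.75 MHz.
70.8 MHz and 105.8 MHz both map to 0.8 MHz.

70.8 MHz, 105.8 MHz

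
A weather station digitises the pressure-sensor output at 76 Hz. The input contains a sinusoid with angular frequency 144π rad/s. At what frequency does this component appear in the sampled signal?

ω = 144π rad/s → f = ω/(2π) = 72 Hz.
72 Hz > fs/2 = 38 Hz, folds to fs − 72 Hz = 4 Hz.

4 Hz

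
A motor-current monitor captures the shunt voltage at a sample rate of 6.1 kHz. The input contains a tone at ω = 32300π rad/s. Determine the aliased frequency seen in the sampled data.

2.15 kHz

ω = 32300π rad/s → f = ω/(2π) = 16150 Hz = 16.15 kHz.
16.15 kHz mod fs = 3.95 kHz.
3.95 kHz > fs/2 = 3.05 kHz, folds to fs − 3.95 kHz = 2.15 kHz.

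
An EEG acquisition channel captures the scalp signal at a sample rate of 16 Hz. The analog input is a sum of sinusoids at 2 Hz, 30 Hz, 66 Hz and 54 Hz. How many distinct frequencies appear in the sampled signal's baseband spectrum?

2

fs/2 = 8 Hz.
2 Hz ≤ fs/2 = 8 Hz, passes unchanged.
30 Hz mod fs = 14 Hz.
14 Hz > fs/2 = 8 Hz, folds to fs − 14 Hz = 2 Hz.
66 Hz mod fs = 2 Hz.
2 Hz ≤ fs/2 = 8 Hz, appears at 2 Hz.
54 Hz mod fs = 6 Hz.
6 Hz ≤ fs/2 = 8 Hz, appears at 6 Hz.
Distinct values: {2 Hz, 6 Hz} → 2.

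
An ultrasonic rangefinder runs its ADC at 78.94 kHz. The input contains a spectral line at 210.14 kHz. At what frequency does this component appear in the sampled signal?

26.68 kHz

210.14 kHz mod fs = 52.26 kHz.
52.26 kHz > fs/2 = 39.47 kHz, folds to fs − 52.26 kHz = 26.68 kHz.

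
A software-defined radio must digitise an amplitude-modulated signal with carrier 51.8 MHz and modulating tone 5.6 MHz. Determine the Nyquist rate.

114.8 MHz

AM sidebands sit at fc ± fm = 46.2 MHz and 57.4 MHz.
Highest-frequency component: 57.4 MHz.
Nyquist rate = 2 × 57.4 MHz = 114.8 MHz.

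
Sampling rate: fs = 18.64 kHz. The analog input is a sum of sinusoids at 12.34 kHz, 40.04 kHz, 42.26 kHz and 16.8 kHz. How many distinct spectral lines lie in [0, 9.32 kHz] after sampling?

4

fs/2 = 9.32 kHz.
12.34 kHz > fs/2 = 9.32 kHz, folds to fs − 12.34 kHz = 6.3 kHz.
40.04 kHz mod fs = 2.76 kHz.
2.76 kHz ≤ fs/2 = 9.32 kHz, appears at 2.76 kHz.
42.26 kHz mod fs = 4.98 kHz.
4.98 kHz ≤ fs/2 = 9.32 kHz, appears at 4.98 kHz.
16.8 kHz > fs/2 = 9.32 kHz, folds to fs − 16.8 kHz = 1.84 kHz.
Distinct values: {1.84 kHz, 2.76 kHz, 4.98 kHz, 6.3 kHz} → 4.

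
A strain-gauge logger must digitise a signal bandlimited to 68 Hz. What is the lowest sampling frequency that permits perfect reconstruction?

Nyquist rate = 2 × 68 Hz = 136 Hz.

136 Hz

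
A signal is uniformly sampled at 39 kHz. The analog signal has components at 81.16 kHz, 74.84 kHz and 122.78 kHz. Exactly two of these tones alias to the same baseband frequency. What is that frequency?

fs/2 = 19.5 kHz.
81.16 kHz mod fs = 3.16 kHz.
3.16 kHz ≤ fs/2 = 19.5 kHz, appears at 3.16 kHz.
74.84 kHz mod fs = 35.84 kHz.
35.84 kHz > fs/2 = 19.5 kHz, folds to fs − 35.84 kHz = 3.16 kHz.
122.78 kHz mod fs = 5.78 kHz.
5.78 kHz ≤ fs/2 = 19.5 kHz, appears at 5.78 kHz.
74.84 kHz and 81.16 kHz both map to 3.16 kHz.

3.16 kHz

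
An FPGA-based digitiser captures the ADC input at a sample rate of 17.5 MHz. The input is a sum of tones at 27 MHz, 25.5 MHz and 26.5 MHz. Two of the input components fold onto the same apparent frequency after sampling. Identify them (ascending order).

25.5 MHz, 27 MHz

fs/2 = 8.75 MHz.
27 MHz mod fs = 9.5 MHz.
9.5 MHz > fs/2 = 8.75 MHz, folds to fs − 9.5 MHz = 8 MHz.
25.5 MHz mod fs = 8 MHz.
8 MHz ≤ fs/2 = 8.75 MHz, appears at 8 MHz.
26.5 MHz mod fs = 9 MHz.
9 MHz > fs/2 = 8.75 MHz, folds to fs − 9 MHz = 8.5 MHz.
25.5 MHz and 27 MHz both map to 8 MHz.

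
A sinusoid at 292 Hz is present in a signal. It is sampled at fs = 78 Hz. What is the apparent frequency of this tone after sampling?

292 Hz mod fs = 58 Hz.
58 Hz > fs/2 = 39 Hz, folds to fs − 58 Hz = 20 Hz.

20 Hz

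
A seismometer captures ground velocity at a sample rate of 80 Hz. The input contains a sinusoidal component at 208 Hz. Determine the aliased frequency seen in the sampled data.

32 Hz

208 Hz mod fs = 48 Hz.
48 Hz > fs/2 = 40 Hz, folds to fs − 48 Hz = 32 Hz.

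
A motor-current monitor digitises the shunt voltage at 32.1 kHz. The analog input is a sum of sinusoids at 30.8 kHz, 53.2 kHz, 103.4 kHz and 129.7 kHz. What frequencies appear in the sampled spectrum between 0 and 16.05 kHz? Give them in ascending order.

fs/2 = 16.05 kHz.
30.8 kHz > fs/2 = 16.05 kHz, folds to fs − 30.8 kHz = 1.3 kHz.
53.2 kHz mod fs = 21.1 kHz.
21.1 kHz > fs/2 = 16.05 kHz, folds to fs − 21.1 kHz = 11 kHz.
103.4 kHz mod fs = 7.1 kHz.
7.1 kHz ≤ fs/2 = 16.05 kHz, appears at 7.1 kHz.
129.7 kHz mod fs = 1.3 kHz.
1.3 kHz ≤ fs/2 = 16.05 kHz, appears at 1.3 kHz.
Distinct values: {1.3 kHz, 7.1 kHz, 11 kHz}.

1.3 kHz, 7.1 kHz, 11 kHz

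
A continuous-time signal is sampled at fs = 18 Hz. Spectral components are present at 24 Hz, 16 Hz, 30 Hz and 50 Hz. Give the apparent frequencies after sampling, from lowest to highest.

2 Hz, 4 Hz, 6 Hz

fs/2 = 9 Hz.
24 Hz mod fs = 6 Hz.
6 Hz ≤ fs/2 = 9 Hz, appears at 6 Hz.
16 Hz > fs/2 = 9 Hz, folds to fs − 16 Hz = 2 Hz.
30 Hz mod fs = 12 Hz.
12 Hz > fs/2 = 9 Hz, folds to fs − 12 Hz = 6 Hz.
50 Hz mod fs = 14 Hz.
14 Hz > fs/2 = 9 Hz, folds to fs − 14 Hz = 4 Hz.
Distinct values: {2 Hz, 4 Hz, 6 Hz}.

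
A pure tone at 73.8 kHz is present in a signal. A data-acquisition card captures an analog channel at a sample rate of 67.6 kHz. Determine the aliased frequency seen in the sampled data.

73.8 kHz mod fs = 6.2 kHz.
6.2 kHz ≤ fs/2 = 33.8 kHz, appears at 6.2 kHz.

6.2 kHz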